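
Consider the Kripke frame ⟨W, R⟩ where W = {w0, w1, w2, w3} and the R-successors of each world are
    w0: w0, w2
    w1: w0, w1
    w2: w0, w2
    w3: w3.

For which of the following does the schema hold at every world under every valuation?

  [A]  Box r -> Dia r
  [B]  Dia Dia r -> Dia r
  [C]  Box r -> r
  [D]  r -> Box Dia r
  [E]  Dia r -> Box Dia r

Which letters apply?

A, C

R is reflexive: each world relates to itself.
R is not symmetric: w1 R w0 but not w0 R w1.
R is not transitive: w1 R w0 and w0 R w2 but not w1 R w2.
R is not euclidean: w1 R w0 and w1 R w1 but not w0 R w1.
R is serial: every world has an R-successor.
(A) Box r -> Dia r is axiom D; it is valid on a frame exactly when R is serial. R is serial, so valid.
(B) Dia Dia r -> Dia r (the dual of axiom 4) characterises the transitive frames. R is not transitive — not valid.
(C) Box r -> r (axiom T) characterises the reflexive frames. R is reflexive — valid.
(D) r -> Box Dia r (axiom B) characterises the symmetric frames. R is not symmetric — not valid.
(E) Dia r -> Box Dia r is axiom 5, which corresponds to the euclidean property. R is not euclidean — not valid.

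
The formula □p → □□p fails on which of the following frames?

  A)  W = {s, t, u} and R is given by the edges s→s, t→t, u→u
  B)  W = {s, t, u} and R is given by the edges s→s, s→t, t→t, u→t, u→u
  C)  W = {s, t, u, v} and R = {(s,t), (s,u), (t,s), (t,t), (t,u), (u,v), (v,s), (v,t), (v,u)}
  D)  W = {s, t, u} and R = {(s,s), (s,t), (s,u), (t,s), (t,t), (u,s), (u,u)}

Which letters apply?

The schema □p → □□p is axiom 4; it is valid on a frame iff R is transitive.
(A) R is transitive (R is closed under composition), so the schema is valid here.
(B) R is transitive (R is closed under composition), so the schema is valid here.
(C) R is not transitive (s R t and t R s but not s R s), so the schema fails here.
(D) R is not transitive (t R s and s R u but not t R u), so the schema fails here.

C, D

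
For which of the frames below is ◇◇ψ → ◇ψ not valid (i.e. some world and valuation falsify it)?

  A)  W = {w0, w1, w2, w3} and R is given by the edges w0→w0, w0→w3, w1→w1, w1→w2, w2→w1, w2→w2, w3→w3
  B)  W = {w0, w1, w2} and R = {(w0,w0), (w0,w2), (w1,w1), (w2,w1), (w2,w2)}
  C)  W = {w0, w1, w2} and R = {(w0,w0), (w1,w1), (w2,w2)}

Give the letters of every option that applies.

The schema ◇◇ψ → ◇ψ is the dual of axiom 4; it is valid on a frame iff R is transitive.
(A) R is transitive (R is closed under composition), so the schema is valid here.
(B) R is not transitive (w0 R w2 and w2 R w1 but not w0 R w1), so the schema fails here.
(C) R is transitive (R is closed under composition), so the schema is valid here.

B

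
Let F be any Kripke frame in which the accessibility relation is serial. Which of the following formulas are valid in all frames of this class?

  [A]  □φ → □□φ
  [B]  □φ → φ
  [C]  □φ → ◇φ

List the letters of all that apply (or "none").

C

(A) axiom 4: valid iff R is transitive. Such an R need not be transitive — not valid.
(B) □φ → φ is axiom T; it is valid on a frame exactly when R is reflexive. Such an R need not be reflexive, so not valid.
(C) □φ → ◇φ (axiom D) characterises the serial frames. Every such R is serial — valid.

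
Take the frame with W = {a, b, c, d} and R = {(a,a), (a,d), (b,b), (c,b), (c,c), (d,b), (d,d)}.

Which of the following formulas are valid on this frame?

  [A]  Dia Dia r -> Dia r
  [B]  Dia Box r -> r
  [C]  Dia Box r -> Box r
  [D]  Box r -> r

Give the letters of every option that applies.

R is reflexive: each world relates to itself.
R is not symmetric: a R d but not d R a.
R is not transitive: a R d and d R b but not a R b.
R is not euclidean: a R d and a R a but not d R a.
(A) Dia Dia r -> Dia r is the dual of axiom 4; it is valid on a frame exactly when R is transitive. R is not transitive, so not valid.
(B) Dia Box r -> r is the dual of axiom B; it is valid on a frame exactly when R is symmetric. R is not symmetric, so not valid.
(C) Dia Box r -> Box r is the dual of axiom 5; it is valid on a frame exactly when R is euclidean. R is not euclidean, so not valid.
(D) axiom T: valid iff R is reflexive. R is reflexive — valid.

D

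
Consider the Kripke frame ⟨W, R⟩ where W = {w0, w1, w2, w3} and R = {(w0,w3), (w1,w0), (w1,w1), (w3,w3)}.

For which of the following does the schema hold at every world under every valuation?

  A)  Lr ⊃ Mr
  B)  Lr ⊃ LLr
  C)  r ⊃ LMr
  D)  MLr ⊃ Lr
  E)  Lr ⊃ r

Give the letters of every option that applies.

none

R is not reflexive: not w0 R w0.
R is not symmetric: w0 R w3 but not w3 R w0.
R is not transitive: w1 R w0 and w0 R w3 but not w1 R w3.
R is not euclidean: w1 R w0 and w1 R w1 but not w0 R w1.
R is not serial: w2 has no R-successor.
(A) Lr ⊃ Mr is axiom D; it is valid on a frame exactly when R is serial. R is not serial, so not valid.
(B) axiom 4: valid iff R is transitive. R is not transitive — not valid.
(C) axiom B: valid iff R is symmetric. R is not symmetric — not valid.
(D) MLr ⊃ Lr is the dual of axiom 5; it is valid on a frame exactly when R is euclidean. R is not euclidean, so not valid.
(E) Lr ⊃ r is axiom T, which corresponds to reflexivity. R is not reflexive — not valid.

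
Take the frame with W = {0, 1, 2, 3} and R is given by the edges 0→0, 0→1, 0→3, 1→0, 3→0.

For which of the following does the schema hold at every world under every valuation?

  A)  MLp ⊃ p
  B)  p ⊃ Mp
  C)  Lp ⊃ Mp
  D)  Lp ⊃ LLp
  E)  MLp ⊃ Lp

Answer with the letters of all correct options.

R is not reflexive: not 1 R 1.
R is symmetric: every R-edge is matched by its reverse.
R is not transitive: 1 R 0 and 0 R 1 but not 1 R 1.
R is not euclidean: 0 R 1 and 0 R 3 but not 1 R 3.
R is not serial: 2 has no R-successor.
(A) MLp ⊃ p (the dual of axiom B) characterises the symmetric frames. R is symmetric — valid.
(B) p ⊃ Mp is the dual of axiom T, which corresponds to reflexivity. R is not reflexive — not valid.
(C) Lp ⊃ Mp is axiom D; it is valid on a frame exactly when R is serial. R is not serial, so not valid.
(D) Lp ⊃ LLp is axiom 4; it is valid on a frame exactly when R is transitive. R is not transitive, so not valid.
(E) MLp ⊃ Lp (the dual of axiom 5) characterises the euclidean frames. R is not euclidean — not valid.

A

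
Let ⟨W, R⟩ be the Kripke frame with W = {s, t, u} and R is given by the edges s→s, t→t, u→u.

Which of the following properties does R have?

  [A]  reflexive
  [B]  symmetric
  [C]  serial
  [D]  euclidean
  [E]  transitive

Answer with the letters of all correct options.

(A) reflexive: each world relates to itself.
(B) symmetric: every R-edge is matched by its reverse.
(C) serial: every world has an R-successor.
(D) euclidean: any two R-successors of the same world are R-related.
(E) transitive: R is closed under composition.

A, B, C, D, E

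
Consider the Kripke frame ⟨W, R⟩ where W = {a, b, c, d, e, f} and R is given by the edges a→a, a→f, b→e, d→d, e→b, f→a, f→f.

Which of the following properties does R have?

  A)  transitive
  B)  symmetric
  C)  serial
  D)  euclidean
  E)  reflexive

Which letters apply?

(A) not transitive: b R e and e R b but not b R b.
(B) symmetric: every R-edge is matched by its reverse.
(C) not serial: c has no R-successor.
(D) not euclidean: b R e and b R e but not e R e.
(E) not reflexive: not b R b.

B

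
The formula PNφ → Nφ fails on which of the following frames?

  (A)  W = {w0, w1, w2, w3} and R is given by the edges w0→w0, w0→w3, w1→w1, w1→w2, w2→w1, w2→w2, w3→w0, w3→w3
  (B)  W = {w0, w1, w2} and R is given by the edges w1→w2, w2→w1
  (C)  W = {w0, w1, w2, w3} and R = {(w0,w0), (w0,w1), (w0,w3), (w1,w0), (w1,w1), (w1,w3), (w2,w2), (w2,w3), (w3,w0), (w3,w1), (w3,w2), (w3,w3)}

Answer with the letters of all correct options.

B, C

The schema PNφ → Nφ is the dual of axiom 5; it is valid on a frame iff R is euclidean.
(A) R is euclidean (any two R-successors of the same world are R-related), so the schema is valid here.
(B) R is not euclidean (w1 R w2 and w1 R w2 but not w2 R w2), so the schema fails here.
(C) R is not euclidean (w3 R w0 and w3 R w2 but not w0 R w2), so the schema fails here.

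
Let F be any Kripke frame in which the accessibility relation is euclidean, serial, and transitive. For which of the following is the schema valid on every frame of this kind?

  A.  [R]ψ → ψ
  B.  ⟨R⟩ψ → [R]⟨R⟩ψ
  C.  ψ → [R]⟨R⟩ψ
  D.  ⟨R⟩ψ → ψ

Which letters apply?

(A) [R]ψ → ψ (axiom T) characterises the reflexive frames. Such an R need not be reflexive — not valid.
(B) ⟨R⟩ψ → [R]⟨R⟩ψ is axiom 5, which corresponds to the euclidean property. Every such R is euclidean — valid.
(C) ψ → [R]⟨R⟩ψ is axiom B; it is valid on a frame exactly when R is symmetric. Such an R need not be symmetric, so not valid.
(D) ⟨R⟩ψ → ψ is the converse of T; it holds exactly when R ⊆ identity. Such an R need not be a subset of the identity — not valid.

B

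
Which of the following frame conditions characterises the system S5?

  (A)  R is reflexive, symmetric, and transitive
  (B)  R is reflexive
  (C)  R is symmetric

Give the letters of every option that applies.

(A) S5 is sound and complete for exactly this class.
(B) this class determines T (= KT), not S5.
(C) this class determines KB, not S5.

A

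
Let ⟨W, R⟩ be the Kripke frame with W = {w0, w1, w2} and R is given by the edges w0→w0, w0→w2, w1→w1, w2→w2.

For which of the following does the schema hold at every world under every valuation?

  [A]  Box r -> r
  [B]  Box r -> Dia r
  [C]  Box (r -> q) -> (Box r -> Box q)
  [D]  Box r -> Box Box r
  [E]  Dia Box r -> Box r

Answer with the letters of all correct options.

R is reflexive: each world relates to itself.
R is transitive: R is closed under composition.
R is not euclidean: w0 R w2 and w0 R w0 but not w2 R w0.
R is serial: every world has an R-successor.
(A) axiom T: valid iff R is reflexive. R is reflexive — valid.
(B) axiom D: valid iff R is serial. R is serial — valid.
(C) Box (r -> q) -> (Box r -> Box q) is the K axiom; it holds on all frames — valid.
(D) Box r -> Box Box r (axiom 4) characterises the transitive frames. R is transitive — valid.
(E) Dia Box r -> Box r is the dual of axiom 5, which corresponds to the euclidean property. R is not euclidean — not valid.

A, B, C, D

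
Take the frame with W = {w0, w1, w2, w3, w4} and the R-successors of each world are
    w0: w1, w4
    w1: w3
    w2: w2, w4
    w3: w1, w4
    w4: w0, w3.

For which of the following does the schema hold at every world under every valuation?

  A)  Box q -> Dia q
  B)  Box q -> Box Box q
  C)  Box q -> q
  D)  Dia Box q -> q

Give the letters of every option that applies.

A

R is not reflexive: not w0 R w0.
R is not symmetric: w0 R w1 but not w1 R w0.
R is not transitive: w0 R w1 and w1 R w3 but not w0 R w3.
R is serial: every world has an R-successor.
(A) Box q -> Dia q is axiom D; it is valid on a frame exactly when R is serial. R is serial, so valid.
(B) Box q -> Box Box q is axiom 4, which corresponds to transitivity. R is not transitive — not valid.
(C) Box q -> q (axiom T) characterises the reflexive frames. R is not reflexive — not valid.
(D) the dual of axiom B: valid iff R is symmetric. R is not symmetric — not valid.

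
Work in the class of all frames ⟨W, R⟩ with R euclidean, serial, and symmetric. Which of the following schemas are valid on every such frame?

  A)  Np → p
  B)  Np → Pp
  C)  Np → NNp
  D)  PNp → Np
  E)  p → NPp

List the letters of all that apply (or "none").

Serial, symmetric and euclidean together give transitive (from symmetry + euclidean) and then reflexive; the relation is an equivalence.
(A) axiom T: valid iff R is reflexive. Every such R is reflexive — valid.
(B) Np → Pp is axiom D, which corresponds to seriality. Every such R is serial — valid.
(C) Np → NNp is axiom 4; it is valid on a frame exactly when R is transitive. Every such R is transitive, so valid.
(D) PNp → Np is the dual of axiom 5, which corresponds to the euclidean property. Every such R is euclidean — valid.
(E) p → NPp (axiom B) characterises the symmetric frames. Every such R is symmetric — valid.

A, B, C, D, E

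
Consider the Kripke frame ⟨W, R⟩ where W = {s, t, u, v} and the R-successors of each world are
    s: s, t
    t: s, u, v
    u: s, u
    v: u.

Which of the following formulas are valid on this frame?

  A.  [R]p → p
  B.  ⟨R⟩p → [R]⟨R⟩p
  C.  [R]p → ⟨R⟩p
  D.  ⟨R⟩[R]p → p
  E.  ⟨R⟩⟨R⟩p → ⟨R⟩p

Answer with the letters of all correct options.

C

R is not reflexive: not t R t.
R is not symmetric: t R u but not u R t.
R is not transitive: s R t and t R u but not s R u.
R is not euclidean: t R s and t R u but not s R u.
R is serial: every world has an R-successor.
(A) axiom T: valid iff R is reflexive. R is not reflexive — not valid.
(B) ⟨R⟩p → [R]⟨R⟩p is axiom 5; it is valid on a frame exactly when R is euclidean. R is not euclidean, so not valid.
(C) [R]p → ⟨R⟩p is axiom D; it is valid on a frame exactly when R is serial. R is serial, so valid.
(D) the dual of axiom B: valid iff R is symmetric. R is not symmetric — not valid.
(E) ⟨R⟩⟨R⟩p → ⟨R⟩p (the dual of axiom 4) characterises the transitive frames. R is not transitive — not valid.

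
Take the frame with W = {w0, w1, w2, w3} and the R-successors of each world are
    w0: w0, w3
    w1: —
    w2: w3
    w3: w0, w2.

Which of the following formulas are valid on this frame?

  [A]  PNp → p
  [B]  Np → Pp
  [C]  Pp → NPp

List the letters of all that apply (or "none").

R is symmetric: every R-edge is matched by its reverse.
R is not euclidean: w3 R w0 and w3 R w2 but not w0 R w2.
R is not serial: w1 has no R-successor.
(A) the dual of axiom B: valid iff R is symmetric. R is symmetric — valid.
(B) Np → Pp is axiom D; it is valid on a frame exactly when R is serial. R is not serial, so not valid.
(C) Pp → NPp is axiom 5; it is valid on a frame exactly when R is euclidean. R is not euclidean, so not valid.

A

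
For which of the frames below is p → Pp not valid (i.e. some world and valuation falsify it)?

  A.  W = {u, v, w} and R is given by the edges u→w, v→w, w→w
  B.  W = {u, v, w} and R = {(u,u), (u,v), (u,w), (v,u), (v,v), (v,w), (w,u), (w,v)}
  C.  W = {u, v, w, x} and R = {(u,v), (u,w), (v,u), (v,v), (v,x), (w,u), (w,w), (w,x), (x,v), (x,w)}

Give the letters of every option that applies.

The schema p → Pp is the dual of axiom T; it is valid on a frame iff R is reflexive.
(A) R is not reflexive (not u R u), so the schema fails here.
(B) R is not reflexive (not w R w), so the schema fails here.
(C) R is not reflexive (not u R u), so the schema fails here.

A, B, C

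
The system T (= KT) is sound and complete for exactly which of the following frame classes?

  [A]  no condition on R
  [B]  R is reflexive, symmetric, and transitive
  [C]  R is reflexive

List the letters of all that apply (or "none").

C

(A) this class determines K, not T (= KT).
(B) this class determines S5, not T (= KT).
(C) T (= KT) is sound and complete for exactly this class.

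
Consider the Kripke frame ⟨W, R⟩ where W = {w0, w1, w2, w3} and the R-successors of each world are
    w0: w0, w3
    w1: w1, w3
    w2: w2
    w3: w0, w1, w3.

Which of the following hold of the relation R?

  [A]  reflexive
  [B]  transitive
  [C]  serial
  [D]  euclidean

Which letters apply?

A, C

(A) reflexive: each world relates to itself.
(B) not transitive: w0 R w3 and w3 R w1 but not w0 R w1.
(C) serial: every world has an R-successor.
(D) not euclidean: w3 R w0 and w3 R w1 but not w0 R w1.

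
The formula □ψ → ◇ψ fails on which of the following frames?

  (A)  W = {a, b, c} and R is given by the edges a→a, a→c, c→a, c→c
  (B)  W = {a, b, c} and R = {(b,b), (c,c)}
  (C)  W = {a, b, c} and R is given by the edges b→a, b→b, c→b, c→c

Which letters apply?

A, B, C

The schema □ψ → ◇ψ is axiom D; it is valid on a frame iff R is serial.
(A) R is not serial (b has no R-successor), so the schema fails here.
(B) R is not serial (a has no R-successor), so the schema fails here.
(C) R is not serial (a has no R-successor), so the schema fails here.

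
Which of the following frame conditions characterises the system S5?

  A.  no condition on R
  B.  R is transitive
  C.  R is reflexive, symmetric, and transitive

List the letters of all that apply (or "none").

C

(A) this class determines K, not S5.
(B) this class determines K4, not S5.
(C) S5 is sound and complete for exactly this class.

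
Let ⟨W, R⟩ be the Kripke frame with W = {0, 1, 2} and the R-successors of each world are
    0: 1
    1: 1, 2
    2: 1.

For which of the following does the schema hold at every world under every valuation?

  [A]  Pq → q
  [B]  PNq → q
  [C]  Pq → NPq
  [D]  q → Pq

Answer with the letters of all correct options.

none

R is not reflexive: not 0 R 0.
R is not symmetric: 0 R 1 but not 1 R 0.
R is not euclidean: 1 R 2 and 1 R 2 but not 2 R 2.
R is not a subset of the identity: 0 R 1 with 0 ≠ 1.
(A) Pq → q (the converse of T) corresponds to R being a subset of the identity. Here R ⊄ identity, so not valid.
(B) PNq → q (the dual of axiom B) characterises the symmetric frames. R is not symmetric — not valid.
(C) Pq → NPq is axiom 5, which corresponds to the euclidean property. R is not euclidean — not valid.
(D) q → Pq is the dual of axiom T, which corresponds to reflexivity. R is not reflexive — not valid.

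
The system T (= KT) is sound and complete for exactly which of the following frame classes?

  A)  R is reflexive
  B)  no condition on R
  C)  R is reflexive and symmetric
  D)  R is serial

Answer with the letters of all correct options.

A

(A) T (= KT) is sound and complete for exactly this class.
(B) this class determines K, not T (= KT).
(C) this class determines B (= KTB), not T (= KT).
(D) this class determines D, not T (= KT).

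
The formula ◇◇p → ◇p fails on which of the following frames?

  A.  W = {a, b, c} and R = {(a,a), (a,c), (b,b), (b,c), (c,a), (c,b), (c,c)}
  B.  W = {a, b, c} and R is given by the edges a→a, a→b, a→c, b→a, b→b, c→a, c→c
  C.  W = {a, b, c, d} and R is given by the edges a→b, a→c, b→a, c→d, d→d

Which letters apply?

A, B, C

The schema ◇◇p → ◇p is the dual of axiom 4; it is valid on a frame iff R is transitive.
(A) R is not transitive (a R c and c R b but not a R b), so the schema fails here.
(B) R is not transitive (b R a and a R c but not b R c), so the schema fails here.
(C) R is not transitive (a R b and b R a but not a R a), so the schema fails here.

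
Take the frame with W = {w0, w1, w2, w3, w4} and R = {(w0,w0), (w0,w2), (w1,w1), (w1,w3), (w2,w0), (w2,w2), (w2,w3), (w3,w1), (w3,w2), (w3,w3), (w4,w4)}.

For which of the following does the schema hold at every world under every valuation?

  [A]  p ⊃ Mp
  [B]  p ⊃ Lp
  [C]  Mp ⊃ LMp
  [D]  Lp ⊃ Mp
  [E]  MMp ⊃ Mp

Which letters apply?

A, D

R is reflexive: each world relates to itself.
R is not transitive: w0 R w2 and w2 R w3 but not w0 R w3.
R is not euclidean: w2 R w0 and w2 R w3 but not w0 R w3.
R is serial: every world has an R-successor.
R is not a subset of the identity: w0 R w2 with w0 ≠ w2.
(A) the dual of axiom T: valid iff R is reflexive. R is reflexive — valid.
(B) p ⊃ Lp is valid only on frames where every R-edge is a self-loop. Here R ⊄ identity — not valid.
(C) Mp ⊃ LMp is axiom 5; it is valid on a frame exactly when R is euclidean. R is not euclidean, so not valid.
(D) Lp ⊃ Mp is axiom D, which corresponds to seriality. R is serial — valid.
(E) the dual of axiom 4: valid iff R is transitive. R is not transitive — not valid.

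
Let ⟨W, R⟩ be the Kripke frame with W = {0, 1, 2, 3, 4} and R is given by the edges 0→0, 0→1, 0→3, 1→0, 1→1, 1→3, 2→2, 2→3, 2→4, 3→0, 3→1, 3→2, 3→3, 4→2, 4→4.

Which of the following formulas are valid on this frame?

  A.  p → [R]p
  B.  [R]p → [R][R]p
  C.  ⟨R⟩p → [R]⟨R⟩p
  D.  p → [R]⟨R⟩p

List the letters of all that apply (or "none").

R is symmetric: every R-edge is matched by its reverse.
R is not transitive: 0 R 3 and 3 R 2 but not 0 R 2.
R is not euclidean: 2 R 3 and 2 R 4 but not 3 R 4.
R is not a subset of the identity: 0 R 1 with 0 ≠ 1.
(A) p → [R]p is equivalent to ◇p→p; it holds exactly when R ⊆ identity. Here R ⊄ identity — not valid.
(B) [R]p → [R][R]p (axiom 4) characterises the transitive frames. R is not transitive — not valid.
(C) ⟨R⟩p → [R]⟨R⟩p is axiom 5; it is valid on a frame exactly when R is euclidean. R is not euclidean, so not valid.
(D) axiom B: valid iff R is symmetric. R is symmetric — valid.

D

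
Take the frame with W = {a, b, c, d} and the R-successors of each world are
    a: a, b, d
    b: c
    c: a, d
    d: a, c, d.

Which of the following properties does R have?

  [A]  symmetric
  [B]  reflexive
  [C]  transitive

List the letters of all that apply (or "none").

(A) not symmetric: a R b but not b R a.
(B) not reflexive: not b R b.
(C) not transitive: a R b and b R c but not a R c.

none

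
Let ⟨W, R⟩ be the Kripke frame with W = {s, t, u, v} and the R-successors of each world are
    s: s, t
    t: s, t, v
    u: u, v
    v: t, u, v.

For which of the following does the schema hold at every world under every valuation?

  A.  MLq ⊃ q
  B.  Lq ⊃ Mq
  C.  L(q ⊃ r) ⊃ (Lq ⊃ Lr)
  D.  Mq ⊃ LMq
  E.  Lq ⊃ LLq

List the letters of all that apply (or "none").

A, B, C

R is symmetric: every R-edge is matched by its reverse.
R is not transitive: s R t and t R v but not s R v.
R is not euclidean: t R s and t R v but not s R v.
R is serial: every world has an R-successor.
(A) MLq ⊃ q is the dual of axiom B, which corresponds to symmetry. R is symmetric — valid.
(B) Lq ⊃ Mq is axiom D; it is valid on a frame exactly when R is serial. R is serial, so valid.
(C) L(q ⊃ r) ⊃ (Lq ⊃ Lr) is the K axiom; it holds on all frames — valid.
(D) Mq ⊃ LMq is axiom 5, which corresponds to the euclidean property. R is not euclidean — not valid.
(E) axiom 4: valid iff R is transitive. R is not transitive — not valid.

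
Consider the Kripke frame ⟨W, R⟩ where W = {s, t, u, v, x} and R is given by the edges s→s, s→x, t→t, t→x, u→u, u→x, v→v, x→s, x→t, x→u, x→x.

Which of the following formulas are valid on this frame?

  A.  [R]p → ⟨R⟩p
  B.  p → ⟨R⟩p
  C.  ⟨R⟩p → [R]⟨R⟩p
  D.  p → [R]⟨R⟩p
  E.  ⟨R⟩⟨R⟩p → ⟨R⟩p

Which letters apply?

A, B, D

R is reflexive: each world relates to itself.
R is symmetric: every R-edge is matched by its reverse.
R is not transitive: s R x and x R t but not s R t.
R is not euclidean: x R s and x R t but not s R t.
R is serial: every world has an R-successor.
(A) [R]p → ⟨R⟩p is axiom D, which corresponds to seriality. R is serial — valid.
(B) p → ⟨R⟩p is the dual of axiom T, which corresponds to reflexivity. R is reflexive — valid.
(C) axiom 5: valid iff R is euclidean. R is not euclidean — not valid.
(D) p → [R]⟨R⟩p is axiom B, which corresponds to symmetry. R is symmetric — valid.
(E) ⟨R⟩⟨R⟩p → ⟨R⟩p is the dual of axiom 4, which corresponds to transitivity. R is not transitive — not valid.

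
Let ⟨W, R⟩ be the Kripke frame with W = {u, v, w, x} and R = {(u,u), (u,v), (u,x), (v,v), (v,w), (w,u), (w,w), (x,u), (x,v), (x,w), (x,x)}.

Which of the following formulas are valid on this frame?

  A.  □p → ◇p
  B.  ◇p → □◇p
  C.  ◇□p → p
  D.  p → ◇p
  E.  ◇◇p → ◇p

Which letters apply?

A, D

R is reflexive: each world relates to itself.
R is not symmetric: u R v but not v R u.
R is not transitive: u R v and v R w but not u R w.
R is not euclidean: u R v and u R u but not v R u.
R is serial: every world has an R-successor.
(A) □p → ◇p (axiom D) characterises the serial frames. R is serial — valid.
(B) ◇p → □◇p is axiom 5, which corresponds to the euclidean property. R is not euclidean — not valid.
(C) ◇□p → p is the dual of axiom B, which corresponds to symmetry. R is not symmetric — not valid.
(D) p → ◇p (the dual of axiom T) characterises the reflexive frames. R is reflexive — valid.
(E) ◇◇p → ◇p (the dual of axiom 4) characterises the transitive frames. R is not transitive — not valid.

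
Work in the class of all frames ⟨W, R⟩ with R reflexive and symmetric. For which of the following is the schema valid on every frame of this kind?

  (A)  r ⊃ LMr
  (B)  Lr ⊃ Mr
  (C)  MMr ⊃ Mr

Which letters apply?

Reflexive relations are serial.
(A) r ⊃ LMr is axiom B, which corresponds to symmetry. Every such R is symmetric — valid.
(B) Lr ⊃ Mr (axiom D) characterises the serial frames. Every such R is serial — valid.
(C) the dual of axiom 4: valid iff R is transitive. Such an R need not be transitive — not valid.

A, B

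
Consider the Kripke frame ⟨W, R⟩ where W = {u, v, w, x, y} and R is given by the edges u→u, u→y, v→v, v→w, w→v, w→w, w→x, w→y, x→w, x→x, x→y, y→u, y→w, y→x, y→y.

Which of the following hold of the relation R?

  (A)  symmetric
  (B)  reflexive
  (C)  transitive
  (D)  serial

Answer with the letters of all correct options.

(A) symmetric: every R-edge is matched by its reverse.
(B) reflexive: each world relates to itself.
(C) not transitive: u R y and y R w but not u R w.
(D) serial: every world has an R-successor.

A, B, D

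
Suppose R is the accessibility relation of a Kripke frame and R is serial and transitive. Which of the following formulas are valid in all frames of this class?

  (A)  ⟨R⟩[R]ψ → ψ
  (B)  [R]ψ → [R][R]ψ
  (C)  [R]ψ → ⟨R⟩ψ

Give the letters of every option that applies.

(A) the dual of axiom B: valid iff R is symmetric. Such an R need not be symmetric — not valid.
(B) [R]ψ → [R][R]ψ is axiom 4; it is valid on a frame exactly when R is transitive. Every such R is transitive, so valid.
(C) [R]ψ → ⟨R⟩ψ is axiom D, which corresponds to seriality. Every such R is serial — valid.

B, C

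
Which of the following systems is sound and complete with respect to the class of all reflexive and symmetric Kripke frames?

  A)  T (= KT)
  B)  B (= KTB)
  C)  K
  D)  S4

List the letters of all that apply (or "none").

B

(A) T (= KT) is determined by the class of reflexive frames.
(B) B (= KTB) is determined by exactly this class.
(C) K is determined by the class of arbitrary frames.
(D) S4 is determined by the class of reflexive and transitive frames.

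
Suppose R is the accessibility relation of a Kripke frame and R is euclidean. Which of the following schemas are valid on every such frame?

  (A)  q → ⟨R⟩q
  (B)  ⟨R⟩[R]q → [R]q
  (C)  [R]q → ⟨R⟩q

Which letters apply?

B

(A) the dual of axiom T: valid iff R is reflexive. Such an R need not be reflexive — not valid.
(B) the dual of axiom 5: valid iff R is euclidean. Every such R is euclidean — valid.
(C) [R]q → ⟨R⟩q (axiom D) characterises the serial frames. Such an R need not be serial — not valid.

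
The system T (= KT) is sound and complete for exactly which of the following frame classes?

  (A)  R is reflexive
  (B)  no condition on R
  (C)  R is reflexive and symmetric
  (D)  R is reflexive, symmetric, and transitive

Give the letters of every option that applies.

(A) T (= KT) is sound and complete for exactly this class.
(B) this class determines K, not T (= KT).
(C) this class determines B (= KTB), not T (= KT).
(D) this class determines S5, not T (= KT).

A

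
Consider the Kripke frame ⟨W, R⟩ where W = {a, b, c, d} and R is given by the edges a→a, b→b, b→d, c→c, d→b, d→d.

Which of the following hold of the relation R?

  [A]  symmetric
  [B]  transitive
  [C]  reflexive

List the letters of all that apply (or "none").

A, B, C

(A) symmetric: every R-edge is matched by its reverse.
(B) transitive: R is closed under composition.
(C) reflexive: each world relates to itself.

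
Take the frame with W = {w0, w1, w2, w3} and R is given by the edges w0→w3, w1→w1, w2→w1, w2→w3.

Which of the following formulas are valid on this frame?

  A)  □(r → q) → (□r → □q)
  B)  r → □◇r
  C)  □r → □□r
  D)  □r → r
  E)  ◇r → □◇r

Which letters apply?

R is not reflexive: not w0 R w0.
R is not symmetric: w0 R w3 but not w3 R w0.
R is transitive: R is closed under composition.
R is not euclidean: w2 R w1 and w2 R w3 but not w1 R w3.
(A) □(r → q) → (□r → □q) is axiom K, valid on every Kripke frame — valid.
(B) r → □◇r is axiom B, which corresponds to symmetry. R is not symmetric — not valid.
(C) □r → □□r (axiom 4) characterises the transitive frames. R is transitive — valid.
(D) □r → r is axiom T; it is valid on a frame exactly when R is reflexive. R is not reflexive, so not valid.
(E) ◇r → □◇r (axiom 5) characterises the euclidean frames. R is not euclidean — not valid.

A, C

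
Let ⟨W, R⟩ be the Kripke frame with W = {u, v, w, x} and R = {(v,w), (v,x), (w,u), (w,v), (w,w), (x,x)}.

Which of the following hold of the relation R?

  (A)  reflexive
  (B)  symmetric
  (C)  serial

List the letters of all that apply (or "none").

(A) not reflexive: not u R u.
(B) not symmetric: v R x but not x R v.
(C) not serial: u has no R-successor.

none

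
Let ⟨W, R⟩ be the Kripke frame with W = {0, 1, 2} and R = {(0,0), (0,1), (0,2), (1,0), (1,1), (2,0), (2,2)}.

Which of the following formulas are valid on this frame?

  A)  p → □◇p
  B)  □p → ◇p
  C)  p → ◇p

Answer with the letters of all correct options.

R is reflexive: each world relates to itself.
R is symmetric: every R-edge is matched by its reverse.
R is serial: every world has an R-successor.
(A) p → □◇p is axiom B, which corresponds to symmetry. R is symmetric — valid.
(B) □p → ◇p (axiom D) characterises the serial frames. R is serial — valid.
(C) p → ◇p is the dual of axiom T; it is valid on a frame exactly when R is reflexive. R is reflexive, so valid.

A, B, C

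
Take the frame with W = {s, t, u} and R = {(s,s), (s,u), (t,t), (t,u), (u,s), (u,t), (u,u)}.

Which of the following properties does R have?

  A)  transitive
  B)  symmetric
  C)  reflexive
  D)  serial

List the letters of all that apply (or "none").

(A) not transitive: s R u and u R t but not s R t.
(B) symmetric: every R-edge is matched by its reverse.
(C) reflexive: each world relates to itself.
(D) serial: every world has an R-successor.

B, C, D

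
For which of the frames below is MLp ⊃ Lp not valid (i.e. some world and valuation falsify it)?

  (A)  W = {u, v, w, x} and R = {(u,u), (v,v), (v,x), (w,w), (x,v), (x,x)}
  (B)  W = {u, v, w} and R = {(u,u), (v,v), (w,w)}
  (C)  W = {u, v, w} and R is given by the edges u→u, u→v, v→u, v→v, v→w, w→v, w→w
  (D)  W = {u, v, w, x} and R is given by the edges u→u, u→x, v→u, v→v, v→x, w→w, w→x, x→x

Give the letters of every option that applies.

C, D

The schema MLp ⊃ Lp is the dual of axiom 5; it is valid on a frame iff R is euclidean.
(A) R is euclidean (any two R-successors of the same world are R-related), so the schema is valid here.
(B) R is euclidean (any two R-successors of the same world are R-related), so the schema is valid here.
(C) R is not euclidean (v R u and v R w but not u R w), so the schema fails here.
(D) R is not euclidean (u R x and u R u but not x R u), so the schema fails here.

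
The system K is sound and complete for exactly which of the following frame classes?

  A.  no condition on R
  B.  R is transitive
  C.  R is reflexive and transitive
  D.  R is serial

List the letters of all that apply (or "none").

A

(A) K is sound and complete for exactly this class.
(B) this class determines K4, not K.
(C) this class determines S4, not K.
(D) this class determines D, not K.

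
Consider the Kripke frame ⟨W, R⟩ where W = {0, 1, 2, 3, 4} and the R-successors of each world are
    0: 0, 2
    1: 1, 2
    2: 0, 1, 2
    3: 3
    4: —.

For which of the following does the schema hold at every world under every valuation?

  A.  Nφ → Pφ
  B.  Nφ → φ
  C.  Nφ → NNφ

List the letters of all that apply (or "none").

R is not reflexive: not 4 R 4.
R is not transitive: 0 R 2 and 2 R 1 but not 0 R 1.
R is not serial: 4 has no R-successor.
(A) Nφ → Pφ is axiom D; it is valid on a frame exactly when R is serial. R is not serial, so not valid.
(B) Nφ → φ (axiom T) characterises the reflexive frames. R is not reflexive — not valid.
(C) Nφ → NNφ is axiom 4; it is valid on a frame exactly when R is transitive. R is not transitive, so not valid.

none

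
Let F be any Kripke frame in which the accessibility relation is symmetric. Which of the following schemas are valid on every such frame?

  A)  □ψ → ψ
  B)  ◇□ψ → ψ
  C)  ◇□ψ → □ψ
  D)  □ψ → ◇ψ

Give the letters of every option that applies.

B

(A) □ψ → ψ (axiom T) characterises the reflexive frames. Such an R need not be reflexive — not valid.
(B) ◇□ψ → ψ (the dual of axiom B) characterises the symmetric frames. Every such R is symmetric — valid.
(C) ◇□ψ → □ψ (the dual of axiom 5) characterises the euclidean frames. Such an R need not be euclidean — not valid.
(D) □ψ → ◇ψ is axiom D; it is valid on a frame exactly when R is serial. Such an R need not be serial, so not valid.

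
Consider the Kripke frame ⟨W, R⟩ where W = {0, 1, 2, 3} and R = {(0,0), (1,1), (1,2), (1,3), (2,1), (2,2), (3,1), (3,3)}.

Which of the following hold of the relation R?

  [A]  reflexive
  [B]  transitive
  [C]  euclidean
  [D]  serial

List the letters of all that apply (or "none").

A, D

(A) reflexive: each world relates to itself.
(B) not transitive: 2 R 1 and 1 R 3 but not 2 R 3.
(C) not euclidean: 1 R 2 and 1 R 3 but not 2 R 3.
(D) serial: every world has an R-successor.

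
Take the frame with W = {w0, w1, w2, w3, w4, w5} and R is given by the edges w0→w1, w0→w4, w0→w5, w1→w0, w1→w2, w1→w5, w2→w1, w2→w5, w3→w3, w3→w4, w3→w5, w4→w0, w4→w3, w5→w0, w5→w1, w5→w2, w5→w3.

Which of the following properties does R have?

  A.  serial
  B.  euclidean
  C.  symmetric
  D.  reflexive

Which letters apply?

(A) serial: every world has an R-successor.
(B) not euclidean: w0 R w1 and w0 R w4 but not w1 R w4.
(C) symmetric: every R-edge is matched by its reverse.
(D) not reflexive: not w0 R w0.

A, C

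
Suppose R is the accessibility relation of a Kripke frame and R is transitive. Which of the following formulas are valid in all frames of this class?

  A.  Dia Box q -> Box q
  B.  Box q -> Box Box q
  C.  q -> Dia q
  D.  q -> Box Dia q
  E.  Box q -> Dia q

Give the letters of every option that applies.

B

(A) Dia Box q -> Box q (the dual of axiom 5) characterises the euclidean frames. Such an R need not be euclidean — not valid.
(B) Box q -> Box Box q is axiom 4; it is valid on a frame exactly when R is transitive. Every such R is transitive, so valid.
(C) the dual of axiom T: valid iff R is reflexive. Such an R need not be reflexive — not valid.
(D) q -> Box Dia q is axiom B; it is valid on a frame exactly when R is symmetric. Such an R need not be symmetric, so not valid.
(E) axiom D: valid iff R is serial. Such an R need not be serial — not valid.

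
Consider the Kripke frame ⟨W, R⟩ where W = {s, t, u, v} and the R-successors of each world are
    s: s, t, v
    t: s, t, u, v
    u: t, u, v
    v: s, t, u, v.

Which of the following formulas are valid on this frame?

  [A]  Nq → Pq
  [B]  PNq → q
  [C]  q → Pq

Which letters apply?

A, B, C

R is reflexive: each world relates to itself.
R is symmetric: every R-edge is matched by its reverse.
R is serial: every world has an R-successor.
(A) axiom D: valid iff R is serial. R is serial — valid.
(B) the dual of axiom B: valid iff R is symmetric. R is symmetric — valid.
(C) the dual of axiom T: valid iff R is reflexive. R is reflexive — valid.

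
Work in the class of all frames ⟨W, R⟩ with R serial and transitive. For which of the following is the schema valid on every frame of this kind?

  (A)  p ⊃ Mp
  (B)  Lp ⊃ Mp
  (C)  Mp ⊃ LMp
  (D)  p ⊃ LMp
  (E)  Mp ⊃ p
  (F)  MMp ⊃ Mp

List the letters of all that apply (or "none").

(A) p ⊃ Mp is the dual of axiom T; it is valid on a frame exactly when R is reflexive. Such an R need not be reflexive, so not valid.
(B) Lp ⊃ Mp (axiom D) characterises the serial frames. Every such R is serial — valid.
(C) Mp ⊃ LMp (axiom 5) characterises the euclidean frames. Such an R need not be euclidean — not valid.
(D) axiom B: valid iff R is symmetric. Such an R need not be symmetric — not valid.
(E) Mp ⊃ p is valid only on frames where every R-edge is a self-loop. Such an R need not be a subset of the identity — not valid.
(F) the dual of axiom 4: valid iff R is transitive. Every such R is transitive — valid.

B, F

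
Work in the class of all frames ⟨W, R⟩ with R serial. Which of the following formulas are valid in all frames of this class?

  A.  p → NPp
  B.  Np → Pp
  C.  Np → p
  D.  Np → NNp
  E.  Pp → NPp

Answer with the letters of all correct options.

(A) p → NPp (axiom B) characterises the symmetric frames. Such an R need not be symmetric — not valid.
(B) axiom D: valid iff R is serial. Every such R is serial — valid.
(C) axiom T: valid iff R is reflexive. Such an R need not be reflexive — not valid.
(D) Np → NNp is axiom 4, which corresponds to transitivity. Such an R need not be transitive — not valid.
(E) axiom 5: valid iff R is euclidean. Such an R need not be euclidean — not valid.

B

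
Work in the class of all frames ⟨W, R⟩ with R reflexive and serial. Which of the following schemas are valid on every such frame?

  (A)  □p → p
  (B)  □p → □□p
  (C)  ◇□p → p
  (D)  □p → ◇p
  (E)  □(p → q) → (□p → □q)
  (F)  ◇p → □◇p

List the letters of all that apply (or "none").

A, D, E

(A) □p → p is axiom T; it is valid on a frame exactly when R is reflexive. Every such R is reflexive, so valid.
(B) □p → □□p is axiom 4, which corresponds to transitivity. Such an R need not be transitive — not valid.
(C) ◇□p → p (the dual of axiom B) characterises the symmetric frames. Such an R need not be symmetric — not valid.
(D) □p → ◇p is axiom D, which corresponds to seriality. Every such R is serial — valid.
(E) □(p → q) → (□p → □q) is axiom K, valid on every Kripke frame — valid.
(F) ◇p → □◇p (axiom 5) characterises the euclidean frames. Such an R need not be euclidean — not valid.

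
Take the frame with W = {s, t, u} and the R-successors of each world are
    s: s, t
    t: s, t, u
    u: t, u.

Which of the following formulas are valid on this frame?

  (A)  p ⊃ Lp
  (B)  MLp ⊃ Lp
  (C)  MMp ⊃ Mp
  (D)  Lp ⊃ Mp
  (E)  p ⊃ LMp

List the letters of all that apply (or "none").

D, E

R is symmetric: every R-edge is matched by its reverse.
R is not transitive: s R t and t R u but not s R u.
R is not euclidean: t R s and t R u but not s R u.
R is serial: every world has an R-successor.
R is not a subset of the identity: s R t with s ≠ t.
(A) p ⊃ Lp is equivalent to ◇p→p; it holds exactly when R ⊆ identity. Here R ⊄ identity — not valid.
(B) MLp ⊃ Lp is the dual of axiom 5, which corresponds to the euclidean property. R is not euclidean — not valid.
(C) MMp ⊃ Mp is the dual of axiom 4; it is valid on a frame exactly when R is transitive. R is not transitive, so not valid.
(D) axiom D: valid iff R is serial. R is serial — valid.
(E) p ⊃ LMp is axiom B; it is valid on a frame exactly when R is symmetric. R is symmetric, so valid.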